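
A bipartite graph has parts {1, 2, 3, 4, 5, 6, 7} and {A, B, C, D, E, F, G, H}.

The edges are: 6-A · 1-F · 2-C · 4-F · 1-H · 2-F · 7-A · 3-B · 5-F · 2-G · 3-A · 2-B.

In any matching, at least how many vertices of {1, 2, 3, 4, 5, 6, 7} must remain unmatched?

For example, pair 1–H, 2–C, 3–B, 4–F, 6–A.
The set {4, 5, 6, 7} has only 2 neighbours ({A, F}), so by Hall's theorem at most 5 of the 7 left vertices can be matched.
That matches 5 of the 7, leaving 2 unmatched; no matching can do better.

2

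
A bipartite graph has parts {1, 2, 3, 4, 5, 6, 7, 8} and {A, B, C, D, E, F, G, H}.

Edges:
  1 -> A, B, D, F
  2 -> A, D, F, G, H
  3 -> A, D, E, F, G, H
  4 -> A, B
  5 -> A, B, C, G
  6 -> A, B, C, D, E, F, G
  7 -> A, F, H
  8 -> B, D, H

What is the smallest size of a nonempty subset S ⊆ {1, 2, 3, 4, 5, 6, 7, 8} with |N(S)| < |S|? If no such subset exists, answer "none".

A matching saturating every left vertex exists, for instance 1→F, 2→D, 3→G, 4→A, 5→C, 6→E, 7→H, 8→B.
By Hall's marriage theorem, this means |N(S)| ≥ |S| for every subset S, so no violating subset exists.

none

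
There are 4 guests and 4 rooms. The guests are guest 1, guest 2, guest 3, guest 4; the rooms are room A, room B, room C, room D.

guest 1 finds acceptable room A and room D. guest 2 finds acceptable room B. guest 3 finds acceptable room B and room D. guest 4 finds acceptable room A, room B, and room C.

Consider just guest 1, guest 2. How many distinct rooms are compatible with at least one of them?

3

The union of neighbours of {guest 1, guest 2} is {room A, room B, room D}, which has 3 elements.
Since |N(S)| = 3 ≥ |S| = 2, Hall's condition holds for this subset.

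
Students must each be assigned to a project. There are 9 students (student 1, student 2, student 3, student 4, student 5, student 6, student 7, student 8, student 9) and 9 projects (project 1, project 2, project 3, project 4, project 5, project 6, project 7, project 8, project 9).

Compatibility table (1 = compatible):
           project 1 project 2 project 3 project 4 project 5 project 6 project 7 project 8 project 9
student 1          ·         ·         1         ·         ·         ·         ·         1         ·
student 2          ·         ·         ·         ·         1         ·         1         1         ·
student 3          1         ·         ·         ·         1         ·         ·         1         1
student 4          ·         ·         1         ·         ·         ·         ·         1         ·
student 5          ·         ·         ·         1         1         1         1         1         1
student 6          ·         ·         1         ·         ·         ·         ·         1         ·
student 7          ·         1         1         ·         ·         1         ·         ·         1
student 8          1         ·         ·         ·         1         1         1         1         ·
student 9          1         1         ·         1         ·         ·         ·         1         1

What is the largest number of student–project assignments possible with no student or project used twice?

8

A valid assignment of size 8: student 1–project 3, student 2–project 5, student 3–project 1, student 4–project 8, student 5–project 7, student 7–project 2, student 8–project 6, student 9–project 9.
The set {student 1, student 4, student 6} has only 2 neighbours ({project 3, project 8}), so by Hall's theorem at most 8 of the 9 students can be matched.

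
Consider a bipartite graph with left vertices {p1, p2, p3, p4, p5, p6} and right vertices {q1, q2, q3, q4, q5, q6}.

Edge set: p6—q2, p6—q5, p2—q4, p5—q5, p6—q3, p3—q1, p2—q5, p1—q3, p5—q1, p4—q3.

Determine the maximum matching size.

5

For example, pair p1–q3, p2–q4, p3–q1, p5–q5, p6–q2.
The set {p1, p4} has only 1 neighbour ({q3}), so by Hall's theorem at most 5 of the 6 left vertices can be matched.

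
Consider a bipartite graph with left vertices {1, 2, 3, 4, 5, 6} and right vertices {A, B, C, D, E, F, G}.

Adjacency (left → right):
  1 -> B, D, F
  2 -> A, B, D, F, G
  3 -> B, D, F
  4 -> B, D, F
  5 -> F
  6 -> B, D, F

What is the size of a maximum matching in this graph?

4

A valid assignment of size 4: 1→D, 2→G, 3→F, 4→B.
The set {1, 3, 4, 5, 6} has only 3 neighbours ({B, D, F}), so by Hall's theorem at most 4 of the 6 left vertices can be matched.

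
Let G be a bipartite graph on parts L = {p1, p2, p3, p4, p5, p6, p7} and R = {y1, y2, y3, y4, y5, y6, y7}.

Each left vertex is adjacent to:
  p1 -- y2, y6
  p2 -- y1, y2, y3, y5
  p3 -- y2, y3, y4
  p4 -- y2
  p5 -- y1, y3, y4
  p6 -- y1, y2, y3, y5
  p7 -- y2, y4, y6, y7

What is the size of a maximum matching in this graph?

A valid assignment of size 7: p1-y6, p2-y5, p3-y4, p4-y2, p5-y1, p6-y3, p7-y7.
This saturates every left vertex, so 7 is the maximum.

7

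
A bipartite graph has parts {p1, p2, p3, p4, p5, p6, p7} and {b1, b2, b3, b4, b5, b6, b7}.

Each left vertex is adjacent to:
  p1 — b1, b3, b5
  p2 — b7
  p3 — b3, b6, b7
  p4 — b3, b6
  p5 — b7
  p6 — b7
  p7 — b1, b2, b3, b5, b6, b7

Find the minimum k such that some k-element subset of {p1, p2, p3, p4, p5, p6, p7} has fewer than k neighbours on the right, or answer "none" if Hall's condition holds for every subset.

2

Take S = {p2, p5}. Its neighbourhood is {b7}, so |N(S)| = 1 < |S| = 2.
No single vertex violates Hall's condition since each has at least one neighbour, so 2 is the minimum.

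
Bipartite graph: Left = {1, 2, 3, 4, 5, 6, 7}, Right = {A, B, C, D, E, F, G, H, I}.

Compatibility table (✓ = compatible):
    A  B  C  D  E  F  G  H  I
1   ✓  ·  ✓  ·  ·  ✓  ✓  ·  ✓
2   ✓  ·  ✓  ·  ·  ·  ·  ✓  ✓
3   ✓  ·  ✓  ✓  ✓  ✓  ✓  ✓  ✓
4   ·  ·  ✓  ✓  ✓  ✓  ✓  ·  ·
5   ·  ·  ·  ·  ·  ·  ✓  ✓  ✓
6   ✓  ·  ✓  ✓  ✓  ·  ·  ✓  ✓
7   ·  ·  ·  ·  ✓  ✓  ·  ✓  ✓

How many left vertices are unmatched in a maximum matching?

For example, pair 1→I, 2→C, 3→A, 4→F, 5→G, 6→E, 7→H.
This saturates every left vertex, so 7 is the maximum.
That matches 7 of the 7, leaving 0 unmatched; no matching can do better.

0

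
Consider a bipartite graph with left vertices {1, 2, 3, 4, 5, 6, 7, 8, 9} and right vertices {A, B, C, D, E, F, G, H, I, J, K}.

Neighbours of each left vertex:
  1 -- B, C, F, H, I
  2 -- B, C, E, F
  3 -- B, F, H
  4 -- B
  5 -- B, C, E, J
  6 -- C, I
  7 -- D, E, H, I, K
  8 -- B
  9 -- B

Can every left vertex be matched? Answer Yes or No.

The set {4, 8, 9} has only 1 neighbour ({B}), so by Hall's theorem at most 7 of the 9 left vertices can be matched.
Hence no matching covers every left vertex.

No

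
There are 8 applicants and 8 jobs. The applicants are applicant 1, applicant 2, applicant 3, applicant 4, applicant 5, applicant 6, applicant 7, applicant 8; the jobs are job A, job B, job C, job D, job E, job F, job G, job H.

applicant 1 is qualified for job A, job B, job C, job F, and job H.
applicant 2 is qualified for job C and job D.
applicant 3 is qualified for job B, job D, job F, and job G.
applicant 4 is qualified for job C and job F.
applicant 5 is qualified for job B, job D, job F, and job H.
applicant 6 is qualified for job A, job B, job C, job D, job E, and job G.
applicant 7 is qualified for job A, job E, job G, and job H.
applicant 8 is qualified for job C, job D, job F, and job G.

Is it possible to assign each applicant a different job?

Yes

A valid assignment of size 8: applicant 1→job A, applicant 2→job D, applicant 3→job F, applicant 4→job C, applicant 5→job H, applicant 6→job B, applicant 7→job E, applicant 8→job G.
All 8 applicants are covered.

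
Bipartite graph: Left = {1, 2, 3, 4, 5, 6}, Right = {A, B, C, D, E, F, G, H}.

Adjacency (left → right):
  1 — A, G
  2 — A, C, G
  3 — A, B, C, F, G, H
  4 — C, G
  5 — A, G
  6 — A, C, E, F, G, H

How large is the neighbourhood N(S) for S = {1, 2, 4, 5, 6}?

6

The union of neighbours of {1, 2, 4, 5, 6} is {A, C, E, F, G, H}, which has 6 elements.
Since |N(S)| = 6 ≥ |S| = 5, Hall's condition holds for this subset.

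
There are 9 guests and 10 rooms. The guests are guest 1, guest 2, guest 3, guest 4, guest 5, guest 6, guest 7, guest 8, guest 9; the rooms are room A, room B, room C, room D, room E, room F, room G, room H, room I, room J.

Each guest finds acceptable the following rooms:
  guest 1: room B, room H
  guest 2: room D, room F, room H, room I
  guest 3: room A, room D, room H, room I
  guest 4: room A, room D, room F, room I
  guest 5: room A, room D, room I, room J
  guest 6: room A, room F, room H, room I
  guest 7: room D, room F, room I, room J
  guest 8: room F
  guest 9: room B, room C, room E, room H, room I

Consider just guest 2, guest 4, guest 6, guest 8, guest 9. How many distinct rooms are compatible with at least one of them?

The union of neighbours of {guest 2, guest 4, guest 6, guest 8, guest 9} is {room A, room B, room C, room D, room E, room F, room H, room I}, which has 8 elements.
Since |N(S)| = 8 ≥ |S| = 5, Hall's condition holds for this subset.

8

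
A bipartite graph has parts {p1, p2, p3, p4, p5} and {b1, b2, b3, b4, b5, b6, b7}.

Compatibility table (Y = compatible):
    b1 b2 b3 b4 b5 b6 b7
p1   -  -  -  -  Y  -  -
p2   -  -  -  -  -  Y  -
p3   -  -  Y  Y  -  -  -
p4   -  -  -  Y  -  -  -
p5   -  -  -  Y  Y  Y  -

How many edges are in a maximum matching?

4

For example, pair p1→b5, p2→b6, p3→b3, p4→b4.
The set {p1, p2, p4, p5} has only 3 neighbours ({b4, b5, b6}), so by Hall's theorem at most 4 of the 5 left vertices can be matched.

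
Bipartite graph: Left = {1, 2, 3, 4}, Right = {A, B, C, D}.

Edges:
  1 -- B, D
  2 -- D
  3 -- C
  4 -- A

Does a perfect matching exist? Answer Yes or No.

Yes

One maximum matching: 1-B, 2-D, 3-C, 4-A.
Every left vertex is matched, so this is a perfect matching.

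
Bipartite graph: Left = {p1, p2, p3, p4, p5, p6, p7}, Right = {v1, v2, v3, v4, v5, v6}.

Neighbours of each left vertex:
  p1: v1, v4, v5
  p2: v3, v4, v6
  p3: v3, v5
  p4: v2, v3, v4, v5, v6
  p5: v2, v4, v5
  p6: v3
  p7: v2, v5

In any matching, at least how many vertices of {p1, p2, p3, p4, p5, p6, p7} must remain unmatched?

For example, pair p1–v1, p2–v6, p3–v5, p4–v2, p5–v4, p6–v3.
The set {p2, p3, p4, p5, p6, p7} has only 5 neighbours ({v2, v3, v4, v5, v6}), so by Hall's theorem at most 6 of the 7 left vertices can be matched.
That matches 6 of the 7, leaving 1 unmatched; no matching can do better.

1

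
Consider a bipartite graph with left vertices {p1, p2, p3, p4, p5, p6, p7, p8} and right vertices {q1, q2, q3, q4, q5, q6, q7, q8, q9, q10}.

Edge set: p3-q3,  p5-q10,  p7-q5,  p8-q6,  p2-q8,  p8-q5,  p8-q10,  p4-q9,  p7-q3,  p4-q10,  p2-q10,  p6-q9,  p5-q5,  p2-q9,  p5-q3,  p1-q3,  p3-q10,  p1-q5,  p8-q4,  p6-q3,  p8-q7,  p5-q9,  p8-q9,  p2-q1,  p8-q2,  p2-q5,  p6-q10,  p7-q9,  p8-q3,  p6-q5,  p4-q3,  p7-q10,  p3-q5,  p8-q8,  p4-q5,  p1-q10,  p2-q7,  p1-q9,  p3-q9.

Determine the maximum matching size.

One maximum matching: p1–q3, p2–q7, p3–q9, p4–q10, p5–q5, p8–q6.
The set {p1, p3, p4, p5, p6, p7} has only 4 neighbours ({q10, q3, q5, q9}), so by Hall's theorem at most 6 of the 8 left vertices can be matched.

6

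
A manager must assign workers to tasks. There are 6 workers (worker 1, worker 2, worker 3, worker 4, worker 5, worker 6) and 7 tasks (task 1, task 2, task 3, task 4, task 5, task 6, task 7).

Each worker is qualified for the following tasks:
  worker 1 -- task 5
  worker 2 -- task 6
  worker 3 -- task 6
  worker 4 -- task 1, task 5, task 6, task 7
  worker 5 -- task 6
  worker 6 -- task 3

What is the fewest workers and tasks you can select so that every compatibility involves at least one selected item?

4

{worker 1, worker 4, worker 6, task 6} is a vertex cover of size 4: every edge has an endpoint in this set.
No smaller cover exists because worker 1–task 5, worker 2–task 6, worker 4–task 7, worker 6–task 3 is a matching of size 4, and a cover must include an endpoint of each of these disjoint edges (König's theorem).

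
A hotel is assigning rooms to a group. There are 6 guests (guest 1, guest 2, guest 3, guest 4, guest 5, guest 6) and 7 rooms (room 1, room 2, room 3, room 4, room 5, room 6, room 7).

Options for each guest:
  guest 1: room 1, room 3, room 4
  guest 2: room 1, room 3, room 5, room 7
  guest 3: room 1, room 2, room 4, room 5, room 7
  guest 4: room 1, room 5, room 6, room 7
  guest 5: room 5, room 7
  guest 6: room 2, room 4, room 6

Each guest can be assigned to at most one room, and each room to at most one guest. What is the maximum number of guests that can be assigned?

A valid assignment of size 6: guest 1–room 3, guest 2–room 7, guest 3–room 2, guest 4–room 6, guest 5–room 5, guest 6–room 4.
This saturates every guest, so 6 is the maximum.

6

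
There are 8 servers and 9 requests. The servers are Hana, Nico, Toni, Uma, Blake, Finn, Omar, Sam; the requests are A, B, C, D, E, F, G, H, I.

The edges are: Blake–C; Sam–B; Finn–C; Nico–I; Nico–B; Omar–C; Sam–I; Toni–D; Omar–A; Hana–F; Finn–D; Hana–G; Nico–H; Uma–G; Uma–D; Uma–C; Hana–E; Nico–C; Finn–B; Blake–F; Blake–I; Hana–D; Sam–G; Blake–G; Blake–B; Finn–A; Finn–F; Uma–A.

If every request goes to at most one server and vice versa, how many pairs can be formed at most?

8

For example, pair Hana→E, Nico→H, Toni→D, Uma→C, Blake→G, Finn→F, Omar→A, Sam→B.
All 8 servers are matched, so no larger matching exists.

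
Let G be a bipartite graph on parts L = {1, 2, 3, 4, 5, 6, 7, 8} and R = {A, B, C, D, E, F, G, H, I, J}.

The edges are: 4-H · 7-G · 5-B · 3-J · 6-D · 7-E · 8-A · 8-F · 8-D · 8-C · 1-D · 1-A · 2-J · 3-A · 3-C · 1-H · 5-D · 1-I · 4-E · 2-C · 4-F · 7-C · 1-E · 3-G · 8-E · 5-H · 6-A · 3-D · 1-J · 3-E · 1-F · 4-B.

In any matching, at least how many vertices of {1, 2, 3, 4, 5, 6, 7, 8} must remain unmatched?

0

For example, pair 1-J, 2-C, 3-G, 4-H, 5-B, 6-D, 7-E, 8-A.
All 8 left vertices are matched, so no larger matching exists.
That matches 8 of the 8, leaving 0 unmatched; no matching can do better.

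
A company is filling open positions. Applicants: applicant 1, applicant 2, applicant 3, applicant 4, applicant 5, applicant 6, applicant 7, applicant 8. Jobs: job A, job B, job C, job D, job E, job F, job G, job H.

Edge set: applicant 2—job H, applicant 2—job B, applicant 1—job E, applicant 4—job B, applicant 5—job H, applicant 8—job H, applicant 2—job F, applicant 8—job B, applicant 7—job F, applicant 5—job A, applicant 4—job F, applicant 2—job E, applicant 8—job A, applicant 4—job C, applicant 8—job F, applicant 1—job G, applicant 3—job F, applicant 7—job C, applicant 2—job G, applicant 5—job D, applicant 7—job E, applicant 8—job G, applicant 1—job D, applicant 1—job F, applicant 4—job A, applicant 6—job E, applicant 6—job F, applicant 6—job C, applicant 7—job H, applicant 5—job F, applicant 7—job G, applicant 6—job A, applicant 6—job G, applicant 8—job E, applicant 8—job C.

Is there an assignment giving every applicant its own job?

A valid assignment of size 8: applicant 1→job D, applicant 2→job E, applicant 3→job F, applicant 4→job B, applicant 5→job A, applicant 6→job C, applicant 7→job G, applicant 8→job H.
Every applicant is matched, so this is a perfect matching.

Yes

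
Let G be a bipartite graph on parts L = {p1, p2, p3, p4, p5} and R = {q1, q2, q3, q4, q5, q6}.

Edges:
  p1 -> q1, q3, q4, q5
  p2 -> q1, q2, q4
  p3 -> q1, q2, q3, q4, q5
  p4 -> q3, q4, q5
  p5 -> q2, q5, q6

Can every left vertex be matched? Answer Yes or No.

Yes

One maximum matching: p1→q3, p2→q4, p3→q1, p4→q5, p5→q2.
All 5 left vertices are covered.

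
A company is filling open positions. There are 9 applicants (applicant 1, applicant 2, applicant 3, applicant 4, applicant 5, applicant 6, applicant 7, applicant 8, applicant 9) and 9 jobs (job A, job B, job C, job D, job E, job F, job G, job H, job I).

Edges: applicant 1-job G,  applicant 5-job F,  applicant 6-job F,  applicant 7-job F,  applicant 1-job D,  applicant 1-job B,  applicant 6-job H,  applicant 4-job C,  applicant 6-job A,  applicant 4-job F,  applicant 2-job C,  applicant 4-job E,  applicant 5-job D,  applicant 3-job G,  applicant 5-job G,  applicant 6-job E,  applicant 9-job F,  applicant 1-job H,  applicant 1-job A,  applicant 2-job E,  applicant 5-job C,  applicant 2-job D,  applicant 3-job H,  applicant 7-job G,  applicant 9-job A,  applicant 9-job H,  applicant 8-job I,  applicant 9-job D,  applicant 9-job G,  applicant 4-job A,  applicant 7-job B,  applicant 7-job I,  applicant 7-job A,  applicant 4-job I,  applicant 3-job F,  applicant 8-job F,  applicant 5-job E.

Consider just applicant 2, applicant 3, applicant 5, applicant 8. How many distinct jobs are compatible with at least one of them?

7

The union of neighbours of {applicant 2, applicant 3, applicant 5, applicant 8} is {job C, job D, job E, job F, job G, job H, job I}, which has 7 elements.
Since |N(S)| = 7 ≥ |S| = 4, Hall's condition holds for this subset.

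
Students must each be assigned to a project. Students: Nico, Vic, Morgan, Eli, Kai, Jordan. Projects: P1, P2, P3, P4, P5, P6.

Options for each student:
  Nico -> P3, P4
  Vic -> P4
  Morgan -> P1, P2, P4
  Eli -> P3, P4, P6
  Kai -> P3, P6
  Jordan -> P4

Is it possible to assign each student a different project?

The set {Nico, Vic, Eli, Kai, Jordan} has only 3 neighbours ({P3, P4, P6}), so by Hall's theorem at most 4 of the 6 students can be matched.
Hence no matching covers every student.

No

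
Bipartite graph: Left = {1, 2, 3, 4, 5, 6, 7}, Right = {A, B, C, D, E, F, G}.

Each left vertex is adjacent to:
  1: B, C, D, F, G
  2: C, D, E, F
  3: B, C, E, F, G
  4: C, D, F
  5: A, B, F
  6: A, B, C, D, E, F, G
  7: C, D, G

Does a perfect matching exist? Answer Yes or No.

Yes

A valid assignment of size 7: 1–B, 2–D, 3–E, 4–C, 5–F, 6–A, 7–G.
Every left vertex is matched, so this is a perfect matching.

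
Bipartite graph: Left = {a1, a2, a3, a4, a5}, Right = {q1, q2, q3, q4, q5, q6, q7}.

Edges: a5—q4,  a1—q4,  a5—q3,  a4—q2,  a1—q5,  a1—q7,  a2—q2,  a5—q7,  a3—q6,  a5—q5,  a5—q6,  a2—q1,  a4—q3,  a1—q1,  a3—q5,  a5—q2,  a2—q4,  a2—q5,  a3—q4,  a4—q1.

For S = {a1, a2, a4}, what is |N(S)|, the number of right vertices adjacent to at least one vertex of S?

The union of neighbours of {a1, a2, a4} is {q1, q2, q3, q4, q5, q7}, which has 6 elements.
Since |N(S)| = 6 ≥ |S| = 3, Hall's condition holds for this subset.

6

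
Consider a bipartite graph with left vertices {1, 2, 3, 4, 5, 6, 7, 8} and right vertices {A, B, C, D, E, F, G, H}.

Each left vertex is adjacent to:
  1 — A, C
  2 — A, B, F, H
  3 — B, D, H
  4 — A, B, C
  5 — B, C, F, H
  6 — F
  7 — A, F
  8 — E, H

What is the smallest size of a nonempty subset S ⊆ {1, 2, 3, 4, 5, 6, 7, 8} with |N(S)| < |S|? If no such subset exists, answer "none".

Take S = {1, 2, 4, 5, 6, 7}. Its neighbourhood is {A, B, C, F, H}, so |N(S)| = 5 < |S| = 6.
Every subset of size less than 6 has at least as many neighbours as members, so 6 is the minimum.

6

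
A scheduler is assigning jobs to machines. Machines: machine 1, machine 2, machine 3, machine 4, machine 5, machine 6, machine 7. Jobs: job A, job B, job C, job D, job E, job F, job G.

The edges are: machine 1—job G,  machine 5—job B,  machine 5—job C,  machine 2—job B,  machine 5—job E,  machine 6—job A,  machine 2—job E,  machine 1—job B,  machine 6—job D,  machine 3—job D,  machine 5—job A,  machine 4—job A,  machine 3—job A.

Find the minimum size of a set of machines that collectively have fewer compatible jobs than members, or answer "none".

1

Take S = {machine 7}. Its neighbourhood is {}, so |N(S)| = 0 < |S| = 1.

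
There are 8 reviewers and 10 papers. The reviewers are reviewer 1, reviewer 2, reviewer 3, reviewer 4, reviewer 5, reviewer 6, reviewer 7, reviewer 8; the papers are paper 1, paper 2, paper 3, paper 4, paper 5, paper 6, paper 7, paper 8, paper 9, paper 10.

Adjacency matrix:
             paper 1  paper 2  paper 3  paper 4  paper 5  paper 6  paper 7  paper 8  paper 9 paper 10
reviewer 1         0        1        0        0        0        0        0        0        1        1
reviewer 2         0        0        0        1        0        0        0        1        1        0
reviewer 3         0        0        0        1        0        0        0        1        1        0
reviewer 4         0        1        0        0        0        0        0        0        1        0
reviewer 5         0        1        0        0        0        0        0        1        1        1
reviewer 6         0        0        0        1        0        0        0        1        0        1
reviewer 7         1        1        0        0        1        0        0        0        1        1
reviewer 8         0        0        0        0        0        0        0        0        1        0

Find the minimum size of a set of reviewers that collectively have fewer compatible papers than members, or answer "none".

Take S = {reviewer 1, reviewer 2, reviewer 3, reviewer 4, reviewer 5, reviewer 6}. Its neighbourhood is {paper 2, paper 4, paper 8, paper 9, paper 10}, so |N(S)| = 5 < |S| = 6.
Every subset of size less than 6 has at least as many neighbours as members, so 6 is the minimum.

6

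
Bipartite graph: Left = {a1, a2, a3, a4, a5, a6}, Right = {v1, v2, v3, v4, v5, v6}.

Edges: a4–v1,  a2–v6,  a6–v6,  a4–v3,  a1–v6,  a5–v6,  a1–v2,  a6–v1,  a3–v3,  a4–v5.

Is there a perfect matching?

No

The set {a2, a5} has only 1 neighbour ({v6}), so by Hall's theorem at most 5 of the 6 left vertices can be matched.
Hence no matching covers every left vertex.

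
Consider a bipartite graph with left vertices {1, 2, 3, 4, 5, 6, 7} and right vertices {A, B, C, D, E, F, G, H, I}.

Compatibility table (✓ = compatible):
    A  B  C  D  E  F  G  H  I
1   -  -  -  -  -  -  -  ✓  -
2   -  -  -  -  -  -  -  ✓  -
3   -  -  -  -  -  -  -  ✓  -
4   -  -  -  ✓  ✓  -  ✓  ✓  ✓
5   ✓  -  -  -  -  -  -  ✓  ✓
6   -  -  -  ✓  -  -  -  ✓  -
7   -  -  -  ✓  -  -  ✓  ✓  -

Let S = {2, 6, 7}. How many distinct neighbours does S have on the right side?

3

The union of neighbours of {2, 6, 7} is {D, G, H}, which has 3 elements.
Since |N(S)| = 3 ≥ |S| = 3, Hall's condition holds for this subset.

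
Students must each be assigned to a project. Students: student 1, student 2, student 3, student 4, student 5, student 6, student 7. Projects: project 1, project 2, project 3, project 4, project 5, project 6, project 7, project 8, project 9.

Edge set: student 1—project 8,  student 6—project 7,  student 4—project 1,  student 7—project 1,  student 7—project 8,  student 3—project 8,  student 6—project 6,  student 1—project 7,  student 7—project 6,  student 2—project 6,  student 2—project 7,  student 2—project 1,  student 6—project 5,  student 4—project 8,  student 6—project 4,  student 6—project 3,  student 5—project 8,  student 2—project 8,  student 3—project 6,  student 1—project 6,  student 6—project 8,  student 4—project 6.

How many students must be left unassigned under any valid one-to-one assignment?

A valid assignment of size 5: student 1–project 7, student 2–project 1, student 3–project 6, student 4–project 8, student 6–project 3.
The set {student 1, student 2, student 3, student 4, student 5, student 7} has only 4 neighbours ({project 1, project 6, project 7, project 8}), so by Hall's theorem at most 5 of the 7 students can be matched.
That matches 5 of the 7, leaving 2 unmatched; no matching can do better.

2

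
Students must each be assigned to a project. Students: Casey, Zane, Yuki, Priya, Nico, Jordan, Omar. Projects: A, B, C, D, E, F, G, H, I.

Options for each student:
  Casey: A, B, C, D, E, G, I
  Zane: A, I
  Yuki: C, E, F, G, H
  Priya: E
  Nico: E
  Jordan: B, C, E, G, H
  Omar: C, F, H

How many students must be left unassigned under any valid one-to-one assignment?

1

For example, pair Casey-A, Zane-I, Yuki-H, Priya-E, Jordan-G, Omar-F.
The set {Priya, Nico} has only 1 neighbour ({E}), so by Hall's theorem at most 6 of the 7 students can be matched.
That matches 6 of the 7, leaving 1 unmatched; no matching can do better.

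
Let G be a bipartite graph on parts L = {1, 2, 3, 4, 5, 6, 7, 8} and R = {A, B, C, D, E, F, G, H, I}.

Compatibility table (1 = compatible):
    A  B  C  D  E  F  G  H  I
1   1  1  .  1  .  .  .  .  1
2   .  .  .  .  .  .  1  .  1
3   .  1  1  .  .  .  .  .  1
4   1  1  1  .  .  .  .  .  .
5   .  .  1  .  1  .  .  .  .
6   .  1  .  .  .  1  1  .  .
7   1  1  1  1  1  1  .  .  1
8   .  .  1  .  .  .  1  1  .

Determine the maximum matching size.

For example, pair 1–D, 2–G, 3–I, 4–B, 5–E, 6–F, 7–A, 8–C.
All 8 left vertices are matched, so no larger matching exists.

8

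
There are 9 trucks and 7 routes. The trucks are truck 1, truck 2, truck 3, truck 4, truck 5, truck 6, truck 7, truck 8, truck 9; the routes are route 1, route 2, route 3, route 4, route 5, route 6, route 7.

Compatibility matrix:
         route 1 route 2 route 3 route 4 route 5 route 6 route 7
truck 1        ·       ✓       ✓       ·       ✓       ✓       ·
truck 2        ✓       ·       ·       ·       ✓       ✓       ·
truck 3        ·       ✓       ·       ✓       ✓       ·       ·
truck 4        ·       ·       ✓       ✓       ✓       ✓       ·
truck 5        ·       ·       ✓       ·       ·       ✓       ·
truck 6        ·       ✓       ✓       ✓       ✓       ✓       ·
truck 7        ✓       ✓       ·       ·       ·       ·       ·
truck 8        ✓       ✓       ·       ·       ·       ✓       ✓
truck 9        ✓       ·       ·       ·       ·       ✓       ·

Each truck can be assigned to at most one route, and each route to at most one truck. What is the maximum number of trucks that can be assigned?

A valid assignment of size 7: truck 1→route 2, truck 2→route 1, truck 3→route 5, truck 4→route 6, truck 5→route 3, truck 6→route 4, truck 8→route 7.
The set {truck 1, truck 2, truck 3, truck 4, truck 5, truck 6, truck 7, truck 9} has only 6 neighbours ({route 1, route 2, route 3, route 4, route 5, route 6}), so by Hall's theorem at most 7 of the 9 trucks can be matched.

7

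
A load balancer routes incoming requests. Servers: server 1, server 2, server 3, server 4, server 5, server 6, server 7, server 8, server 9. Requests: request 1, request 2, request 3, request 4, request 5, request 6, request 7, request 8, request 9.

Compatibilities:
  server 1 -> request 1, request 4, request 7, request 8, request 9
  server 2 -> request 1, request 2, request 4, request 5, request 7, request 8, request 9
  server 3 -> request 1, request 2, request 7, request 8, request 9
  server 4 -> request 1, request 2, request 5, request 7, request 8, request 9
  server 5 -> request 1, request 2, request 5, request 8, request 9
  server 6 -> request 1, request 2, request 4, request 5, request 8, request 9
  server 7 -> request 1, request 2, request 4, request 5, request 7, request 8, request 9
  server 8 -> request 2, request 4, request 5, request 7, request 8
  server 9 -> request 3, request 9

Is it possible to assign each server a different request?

The set {server 1, server 2, server 3, server 4, server 5, server 6, server 7, server 8} has only 7 neighbours ({request 1, request 2, request 4, request 5, request 7, request 8, request 9}), so by Hall's theorem at most 8 of the 9 servers can be matched.
Hence no matching covers every server.

No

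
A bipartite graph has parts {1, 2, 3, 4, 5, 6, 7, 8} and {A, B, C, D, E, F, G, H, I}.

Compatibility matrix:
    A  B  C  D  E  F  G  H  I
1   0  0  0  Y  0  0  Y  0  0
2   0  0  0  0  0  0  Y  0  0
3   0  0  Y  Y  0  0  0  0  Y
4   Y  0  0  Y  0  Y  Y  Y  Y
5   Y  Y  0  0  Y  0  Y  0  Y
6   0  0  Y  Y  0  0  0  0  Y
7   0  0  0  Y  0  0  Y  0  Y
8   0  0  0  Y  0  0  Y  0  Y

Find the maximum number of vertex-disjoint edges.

For example, pair 1→D, 2→G, 3→I, 4→H, 5→A, 6→C.
The set {1, 2, 3, 6, 7, 8} has only 4 neighbours ({C, D, G, I}), so by Hall's theorem at most 6 of the 8 left vertices can be matched.

6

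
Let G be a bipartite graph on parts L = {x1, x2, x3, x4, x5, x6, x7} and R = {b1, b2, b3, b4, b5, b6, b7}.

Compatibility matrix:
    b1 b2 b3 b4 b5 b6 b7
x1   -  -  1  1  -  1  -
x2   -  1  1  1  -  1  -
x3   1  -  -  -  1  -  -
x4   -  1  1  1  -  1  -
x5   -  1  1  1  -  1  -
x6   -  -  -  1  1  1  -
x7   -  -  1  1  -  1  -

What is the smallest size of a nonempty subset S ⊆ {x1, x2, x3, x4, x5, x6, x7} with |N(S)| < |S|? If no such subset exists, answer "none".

Take S = {x1, x2, x4, x5, x7}. Its neighbourhood is {b2, b3, b4, b6}, so |N(S)| = 4 < |S| = 5.
Every subset of size less than 5 has at least as many neighbours as members, so 5 is the minimum.

5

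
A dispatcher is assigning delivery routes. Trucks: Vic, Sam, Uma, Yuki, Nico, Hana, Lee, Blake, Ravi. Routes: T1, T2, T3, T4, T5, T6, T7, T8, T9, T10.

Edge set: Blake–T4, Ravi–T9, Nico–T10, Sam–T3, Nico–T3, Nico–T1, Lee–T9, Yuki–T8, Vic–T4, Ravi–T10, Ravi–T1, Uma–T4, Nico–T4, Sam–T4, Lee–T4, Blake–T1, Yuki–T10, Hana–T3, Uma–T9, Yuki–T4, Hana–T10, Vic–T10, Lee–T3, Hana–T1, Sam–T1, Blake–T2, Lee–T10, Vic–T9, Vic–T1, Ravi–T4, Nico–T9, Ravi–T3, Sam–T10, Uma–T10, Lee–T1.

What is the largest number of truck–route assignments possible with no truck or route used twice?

7

A valid assignment of size 7: Vic-T1, Sam-T3, Uma-T9, Yuki-T8, Nico-T4, Hana-T10, Blake-T2.
The set {Vic, Sam, Uma, Nico, Hana, Lee, Ravi} has only 5 neighbours ({T1, T10, T3, T4, T9}), so by Hall's theorem at most 7 of the 9 trucks can be matched.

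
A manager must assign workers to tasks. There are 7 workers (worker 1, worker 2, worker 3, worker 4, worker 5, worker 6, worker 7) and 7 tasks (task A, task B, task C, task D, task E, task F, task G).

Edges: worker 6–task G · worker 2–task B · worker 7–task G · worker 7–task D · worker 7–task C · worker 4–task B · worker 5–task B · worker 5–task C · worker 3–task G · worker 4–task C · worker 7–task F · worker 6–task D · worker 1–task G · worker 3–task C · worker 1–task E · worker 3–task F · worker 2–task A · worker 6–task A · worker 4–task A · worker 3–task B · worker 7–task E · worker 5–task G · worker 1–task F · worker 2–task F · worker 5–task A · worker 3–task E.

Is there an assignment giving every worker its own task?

Yes

For example, pair worker 1-task E, worker 2-task B, worker 3-task C, worker 4-task A, worker 5-task G, worker 6-task D, worker 7-task F.
Every worker is matched, so this is a perfect matching.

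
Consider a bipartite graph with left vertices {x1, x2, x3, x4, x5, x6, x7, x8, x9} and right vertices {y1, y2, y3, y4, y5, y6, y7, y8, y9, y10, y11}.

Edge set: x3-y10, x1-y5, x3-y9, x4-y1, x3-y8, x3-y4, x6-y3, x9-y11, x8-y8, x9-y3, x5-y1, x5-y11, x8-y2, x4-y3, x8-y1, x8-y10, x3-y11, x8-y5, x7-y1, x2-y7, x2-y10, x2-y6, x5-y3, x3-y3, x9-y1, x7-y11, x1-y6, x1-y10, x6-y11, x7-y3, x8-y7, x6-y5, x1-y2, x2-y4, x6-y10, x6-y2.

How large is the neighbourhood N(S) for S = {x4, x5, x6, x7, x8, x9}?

8

The union of neighbours of {x4, x5, x6, x7, x8, x9} is {y1, y2, y3, y5, y7, y8, y10, y11}, which has 8 elements.
Since |N(S)| = 8 ≥ |S| = 6, Hall's condition holds for this subset.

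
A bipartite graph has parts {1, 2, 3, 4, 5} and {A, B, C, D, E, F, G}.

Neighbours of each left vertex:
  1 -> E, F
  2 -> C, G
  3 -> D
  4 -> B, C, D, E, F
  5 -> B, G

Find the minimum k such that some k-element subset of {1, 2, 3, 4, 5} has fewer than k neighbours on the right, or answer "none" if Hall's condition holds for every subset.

A matching saturating every left vertex exists, for instance 1→F, 2→C, 3→D, 4→E, 5→B.
By Hall's marriage theorem, this means |N(S)| ≥ |S| for every subset S, so no violating subset exists.

none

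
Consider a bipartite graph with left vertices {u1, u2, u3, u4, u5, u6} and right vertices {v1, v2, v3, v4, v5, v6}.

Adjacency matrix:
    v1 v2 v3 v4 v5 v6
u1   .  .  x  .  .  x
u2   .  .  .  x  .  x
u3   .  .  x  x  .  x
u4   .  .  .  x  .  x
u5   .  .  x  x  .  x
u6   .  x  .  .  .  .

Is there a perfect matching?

No

The set {u1, u2, u3, u4, u5} has only 3 neighbours ({v3, v4, v6}), so by Hall's theorem at most 4 of the 6 left vertices can be matched.
Hence no matching covers every left vertex.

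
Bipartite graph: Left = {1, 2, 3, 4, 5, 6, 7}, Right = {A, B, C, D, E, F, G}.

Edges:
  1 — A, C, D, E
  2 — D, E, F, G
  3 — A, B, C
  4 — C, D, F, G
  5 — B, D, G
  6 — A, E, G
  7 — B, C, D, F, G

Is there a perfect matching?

One maximum matching: 1–E, 2–D, 3–C, 4–F, 5–B, 6–A, 7–G.
Every left vertex is matched, so this is a perfect matching.

Yes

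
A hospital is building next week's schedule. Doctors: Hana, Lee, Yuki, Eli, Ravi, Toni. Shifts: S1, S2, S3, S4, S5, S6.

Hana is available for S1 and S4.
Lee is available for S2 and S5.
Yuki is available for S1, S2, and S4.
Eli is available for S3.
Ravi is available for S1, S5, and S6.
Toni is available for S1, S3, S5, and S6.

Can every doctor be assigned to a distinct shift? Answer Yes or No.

Yes

One maximum matching: Hana-S4, Lee-S5, Yuki-S2, Eli-S3, Ravi-S1, Toni-S6.
Every doctor is matched, so this is a perfect matching.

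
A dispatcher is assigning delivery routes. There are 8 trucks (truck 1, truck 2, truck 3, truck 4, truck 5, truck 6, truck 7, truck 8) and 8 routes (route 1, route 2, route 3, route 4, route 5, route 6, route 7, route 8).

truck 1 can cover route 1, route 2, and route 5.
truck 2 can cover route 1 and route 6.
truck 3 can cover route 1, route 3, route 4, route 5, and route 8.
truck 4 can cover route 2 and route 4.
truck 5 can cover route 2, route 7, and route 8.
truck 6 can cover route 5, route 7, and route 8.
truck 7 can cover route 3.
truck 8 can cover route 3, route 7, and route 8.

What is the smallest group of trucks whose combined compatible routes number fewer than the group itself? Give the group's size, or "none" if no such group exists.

none

A matching saturating every truck exists, for instance truck 1→route 1, truck 2→route 6, truck 3→route 8, truck 4→route 4, truck 5→route 2, truck 6→route 5, truck 7→route 3, truck 8→route 7.
By Hall's marriage theorem, this means |N(S)| ≥ |S| for every subset S, so no violating subset exists.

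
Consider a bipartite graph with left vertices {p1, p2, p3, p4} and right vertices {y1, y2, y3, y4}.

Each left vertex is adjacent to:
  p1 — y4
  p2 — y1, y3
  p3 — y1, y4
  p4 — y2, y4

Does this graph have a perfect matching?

Yes

A valid assignment of size 4: p1-y4, p2-y3, p3-y1, p4-y2.
Every left vertex is matched, so this is a perfect matching.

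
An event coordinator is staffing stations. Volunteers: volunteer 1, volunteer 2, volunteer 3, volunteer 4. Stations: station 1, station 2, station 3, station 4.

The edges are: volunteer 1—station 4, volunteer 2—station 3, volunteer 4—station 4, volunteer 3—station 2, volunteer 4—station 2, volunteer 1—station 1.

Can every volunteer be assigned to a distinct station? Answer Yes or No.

One maximum matching: volunteer 1-station 1, volunteer 2-station 3, volunteer 3-station 2, volunteer 4-station 4.
Every volunteer is matched, so this is a perfect matching.

Yes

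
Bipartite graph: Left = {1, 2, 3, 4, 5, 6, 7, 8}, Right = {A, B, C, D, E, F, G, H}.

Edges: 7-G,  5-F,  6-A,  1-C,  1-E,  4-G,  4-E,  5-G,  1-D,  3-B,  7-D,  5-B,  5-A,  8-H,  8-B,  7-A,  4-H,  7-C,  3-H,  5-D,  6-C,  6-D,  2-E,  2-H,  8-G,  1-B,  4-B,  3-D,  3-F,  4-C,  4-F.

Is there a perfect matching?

One maximum matching: 1-E, 2-H, 3-F, 4-G, 5-A, 6-D, 7-C, 8-B.
Every left vertex is matched, so this is a perfect matching.

Yes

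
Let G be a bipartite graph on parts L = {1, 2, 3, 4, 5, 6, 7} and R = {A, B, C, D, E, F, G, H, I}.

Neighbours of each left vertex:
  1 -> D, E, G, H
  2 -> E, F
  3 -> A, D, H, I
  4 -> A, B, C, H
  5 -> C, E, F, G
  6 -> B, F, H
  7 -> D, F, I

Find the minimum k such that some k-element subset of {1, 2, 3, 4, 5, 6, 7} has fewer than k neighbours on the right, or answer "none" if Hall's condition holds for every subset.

none

A matching saturating every left vertex exists, for instance 1→D, 2→E, 3→I, 4→B, 5→C, 6→H, 7→F.
By Hall's marriage theorem, this means |N(S)| ≥ |S| for every subset S, so no violating subset exists.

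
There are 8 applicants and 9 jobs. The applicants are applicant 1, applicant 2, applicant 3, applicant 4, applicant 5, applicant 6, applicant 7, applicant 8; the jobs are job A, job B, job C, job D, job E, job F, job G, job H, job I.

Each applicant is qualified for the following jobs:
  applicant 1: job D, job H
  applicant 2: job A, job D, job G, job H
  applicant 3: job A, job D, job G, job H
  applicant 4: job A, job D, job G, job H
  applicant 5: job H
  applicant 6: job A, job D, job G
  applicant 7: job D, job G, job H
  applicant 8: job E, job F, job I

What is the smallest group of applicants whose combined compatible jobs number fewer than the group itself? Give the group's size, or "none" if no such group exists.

5

Take S = {applicant 1, applicant 2, applicant 3, applicant 4, applicant 5}. Its neighbourhood is {job A, job D, job G, job H}, so |N(S)| = 4 < |S| = 5.
Every subset of size less than 5 has at least as many neighbours as members, so 5 is the minimum.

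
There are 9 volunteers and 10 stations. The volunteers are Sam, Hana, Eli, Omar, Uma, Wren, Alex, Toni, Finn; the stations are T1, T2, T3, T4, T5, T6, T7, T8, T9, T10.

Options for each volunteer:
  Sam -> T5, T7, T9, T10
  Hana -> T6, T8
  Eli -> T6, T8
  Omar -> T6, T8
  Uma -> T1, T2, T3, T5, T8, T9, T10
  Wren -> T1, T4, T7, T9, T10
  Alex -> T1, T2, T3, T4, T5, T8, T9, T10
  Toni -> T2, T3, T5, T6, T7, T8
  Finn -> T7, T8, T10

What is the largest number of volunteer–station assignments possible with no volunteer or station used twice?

For example, pair Sam–T9, Hana–T8, Eli–T6, Uma–T3, Wren–T7, Alex–T4, Toni–T5, Finn–T10.
The set {Hana, Eli, Omar} has only 2 neighbours ({T6, T8}), so by Hall's theorem at most 8 of the 9 volunteers can be matched.

8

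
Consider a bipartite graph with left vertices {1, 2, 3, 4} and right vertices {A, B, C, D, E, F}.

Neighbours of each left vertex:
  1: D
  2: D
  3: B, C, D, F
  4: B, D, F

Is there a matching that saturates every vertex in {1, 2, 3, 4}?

The set {1, 2} has only 1 neighbour ({D}), so by Hall's theorem at most 3 of the 4 left vertices can be matched.
Hence no matching covers every left vertex.

No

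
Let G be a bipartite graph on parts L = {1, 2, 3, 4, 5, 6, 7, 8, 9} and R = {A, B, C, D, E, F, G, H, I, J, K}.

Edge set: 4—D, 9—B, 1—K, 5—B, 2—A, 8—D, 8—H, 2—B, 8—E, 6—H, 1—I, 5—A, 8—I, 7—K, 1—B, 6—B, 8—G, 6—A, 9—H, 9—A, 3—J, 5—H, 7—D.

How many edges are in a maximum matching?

8

A valid assignment of size 8: 1-I, 2-A, 3-J, 4-D, 5-H, 6-B, 7-K, 8-G.
The set {2, 5, 6, 9} has only 3 neighbours ({A, B, H}), so by Hall's theorem at most 8 of the 9 left vertices can be matched.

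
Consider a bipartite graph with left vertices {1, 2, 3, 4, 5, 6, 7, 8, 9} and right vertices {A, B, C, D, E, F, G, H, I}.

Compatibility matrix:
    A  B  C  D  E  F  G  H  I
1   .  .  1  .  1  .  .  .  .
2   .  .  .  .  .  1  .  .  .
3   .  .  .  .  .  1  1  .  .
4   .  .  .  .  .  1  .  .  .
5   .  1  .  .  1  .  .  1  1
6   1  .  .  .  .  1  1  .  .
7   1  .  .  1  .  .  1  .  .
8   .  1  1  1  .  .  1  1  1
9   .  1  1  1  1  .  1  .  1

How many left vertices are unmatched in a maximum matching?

1

One maximum matching: 1→C, 2→F, 3→G, 5→B, 6→A, 7→D, 8→H, 9→E.
The set {2, 4} has only 1 neighbour ({F}), so by Hall's theorem at most 8 of the 9 left vertices can be matched.
That matches 8 of the 9, leaving 1 unmatched; no matching can do better.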